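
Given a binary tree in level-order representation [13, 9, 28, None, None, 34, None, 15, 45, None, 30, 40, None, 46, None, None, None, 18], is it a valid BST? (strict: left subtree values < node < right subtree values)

Level-order array: [13, 9, 28, None, None, 34, None, 15, 45, None, 30, 40, None, 46, None, None, None, 18]
Validate using subtree bounds (lo, hi): at each node, require lo < value < hi,
then recurse left with hi=value and right with lo=value.
Preorder trace (stopping at first violation):
  at node 13 with bounds (-inf, +inf): OK
  at node 9 with bounds (-inf, 13): OK
  at node 28 with bounds (13, +inf): OK
  at node 34 with bounds (13, 28): VIOLATION
Node 34 violates its bound: not (13 < 34 < 28).
Result: Not a valid BST


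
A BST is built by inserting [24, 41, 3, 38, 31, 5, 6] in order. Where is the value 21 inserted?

Starting tree (level order): [24, 3, 41, None, 5, 38, None, None, 6, 31]
Insertion path: 24 -> 3 -> 5 -> 6
Result: insert 21 as right child of 6
Final tree (level order): [24, 3, 41, None, 5, 38, None, None, 6, 31, None, None, 21]


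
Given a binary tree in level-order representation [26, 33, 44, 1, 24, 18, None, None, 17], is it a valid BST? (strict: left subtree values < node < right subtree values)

Level-order array: [26, 33, 44, 1, 24, 18, None, None, 17]
Validate using subtree bounds (lo, hi): at each node, require lo < value < hi,
then recurse left with hi=value and right with lo=value.
Preorder trace (stopping at first violation):
  at node 26 with bounds (-inf, +inf): OK
  at node 33 with bounds (-inf, 26): VIOLATION
Node 33 violates its bound: not (-inf < 33 < 26).
Result: Not a valid BST


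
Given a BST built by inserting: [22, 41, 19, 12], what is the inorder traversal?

Tree insertion order: [22, 41, 19, 12]
Tree (level-order array): [22, 19, 41, 12]
Inorder traversal: [12, 19, 22, 41]


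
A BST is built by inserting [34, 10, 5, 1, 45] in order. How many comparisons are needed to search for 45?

Search path for 45: 34 -> 45
Found: True
Comparisons: 2


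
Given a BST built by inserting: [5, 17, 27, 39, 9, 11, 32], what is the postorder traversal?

Tree insertion order: [5, 17, 27, 39, 9, 11, 32]
Tree (level-order array): [5, None, 17, 9, 27, None, 11, None, 39, None, None, 32]
Postorder traversal: [11, 9, 32, 39, 27, 17, 5]


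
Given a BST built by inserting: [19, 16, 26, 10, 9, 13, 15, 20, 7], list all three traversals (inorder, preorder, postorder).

Tree insertion order: [19, 16, 26, 10, 9, 13, 15, 20, 7]
Tree (level-order array): [19, 16, 26, 10, None, 20, None, 9, 13, None, None, 7, None, None, 15]
Inorder (L, root, R): [7, 9, 10, 13, 15, 16, 19, 20, 26]
Preorder (root, L, R): [19, 16, 10, 9, 7, 13, 15, 26, 20]
Postorder (L, R, root): [7, 9, 15, 13, 10, 16, 20, 26, 19]


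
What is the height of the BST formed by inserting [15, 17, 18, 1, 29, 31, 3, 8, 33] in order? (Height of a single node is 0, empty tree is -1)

Insertion order: [15, 17, 18, 1, 29, 31, 3, 8, 33]
Tree (level-order array): [15, 1, 17, None, 3, None, 18, None, 8, None, 29, None, None, None, 31, None, 33]
Compute height bottom-up (empty subtree = -1):
  height(8) = 1 + max(-1, -1) = 0
  height(3) = 1 + max(-1, 0) = 1
  height(1) = 1 + max(-1, 1) = 2
  height(33) = 1 + max(-1, -1) = 0
  height(31) = 1 + max(-1, 0) = 1
  height(29) = 1 + max(-1, 1) = 2
  height(18) = 1 + max(-1, 2) = 3
  height(17) = 1 + max(-1, 3) = 4
  height(15) = 1 + max(2, 4) = 5
Height = 5


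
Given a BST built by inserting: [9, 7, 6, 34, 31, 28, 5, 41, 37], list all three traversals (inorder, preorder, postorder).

Tree insertion order: [9, 7, 6, 34, 31, 28, 5, 41, 37]
Tree (level-order array): [9, 7, 34, 6, None, 31, 41, 5, None, 28, None, 37]
Inorder (L, root, R): [5, 6, 7, 9, 28, 31, 34, 37, 41]
Preorder (root, L, R): [9, 7, 6, 5, 34, 31, 28, 41, 37]
Postorder (L, R, root): [5, 6, 7, 28, 31, 37, 41, 34, 9]


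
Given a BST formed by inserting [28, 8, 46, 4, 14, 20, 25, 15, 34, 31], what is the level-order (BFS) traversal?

Tree insertion order: [28, 8, 46, 4, 14, 20, 25, 15, 34, 31]
Tree (level-order array): [28, 8, 46, 4, 14, 34, None, None, None, None, 20, 31, None, 15, 25]
BFS from the root, enqueuing left then right child of each popped node:
  queue [28] -> pop 28, enqueue [8, 46], visited so far: [28]
  queue [8, 46] -> pop 8, enqueue [4, 14], visited so far: [28, 8]
  queue [46, 4, 14] -> pop 46, enqueue [34], visited so far: [28, 8, 46]
  queue [4, 14, 34] -> pop 4, enqueue [none], visited so far: [28, 8, 46, 4]
  queue [14, 34] -> pop 14, enqueue [20], visited so far: [28, 8, 46, 4, 14]
  queue [34, 20] -> pop 34, enqueue [31], visited so far: [28, 8, 46, 4, 14, 34]
  queue [20, 31] -> pop 20, enqueue [15, 25], visited so far: [28, 8, 46, 4, 14, 34, 20]
  queue [31, 15, 25] -> pop 31, enqueue [none], visited so far: [28, 8, 46, 4, 14, 34, 20, 31]
  queue [15, 25] -> pop 15, enqueue [none], visited so far: [28, 8, 46, 4, 14, 34, 20, 31, 15]
  queue [25] -> pop 25, enqueue [none], visited so far: [28, 8, 46, 4, 14, 34, 20, 31, 15, 25]
Result: [28, 8, 46, 4, 14, 34, 20, 31, 15, 25]


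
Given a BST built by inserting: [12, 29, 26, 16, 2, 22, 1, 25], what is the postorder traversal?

Tree insertion order: [12, 29, 26, 16, 2, 22, 1, 25]
Tree (level-order array): [12, 2, 29, 1, None, 26, None, None, None, 16, None, None, 22, None, 25]
Postorder traversal: [1, 2, 25, 22, 16, 26, 29, 12]


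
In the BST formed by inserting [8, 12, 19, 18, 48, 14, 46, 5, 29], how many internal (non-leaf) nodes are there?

Tree built from: [8, 12, 19, 18, 48, 14, 46, 5, 29]
Tree (level-order array): [8, 5, 12, None, None, None, 19, 18, 48, 14, None, 46, None, None, None, 29]
Rule: An internal node has at least one child.
Per-node child counts:
  node 8: 2 child(ren)
  node 5: 0 child(ren)
  node 12: 1 child(ren)
  node 19: 2 child(ren)
  node 18: 1 child(ren)
  node 14: 0 child(ren)
  node 48: 1 child(ren)
  node 46: 1 child(ren)
  node 29: 0 child(ren)
Matching nodes: [8, 12, 19, 18, 48, 46]
Count of internal (non-leaf) nodes: 6


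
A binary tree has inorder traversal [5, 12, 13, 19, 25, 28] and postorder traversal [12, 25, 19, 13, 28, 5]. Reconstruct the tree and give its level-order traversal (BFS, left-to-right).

Inorder:   [5, 12, 13, 19, 25, 28]
Postorder: [12, 25, 19, 13, 28, 5]
Algorithm: postorder visits root last, so walk postorder right-to-left;
each value is the root of the current inorder slice — split it at that
value, recurse on the right subtree first, then the left.
Recursive splits:
  root=5; inorder splits into left=[], right=[12, 13, 19, 25, 28]
  root=28; inorder splits into left=[12, 13, 19, 25], right=[]
  root=13; inorder splits into left=[12], right=[19, 25]
  root=19; inorder splits into left=[], right=[25]
  root=25; inorder splits into left=[], right=[]
  root=12; inorder splits into left=[], right=[]
Reconstructed level-order: [5, 28, 13, 12, 19, 25]


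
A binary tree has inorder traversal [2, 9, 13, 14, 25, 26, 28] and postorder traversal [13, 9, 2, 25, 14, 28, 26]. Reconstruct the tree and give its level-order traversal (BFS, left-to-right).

Inorder:   [2, 9, 13, 14, 25, 26, 28]
Postorder: [13, 9, 2, 25, 14, 28, 26]
Algorithm: postorder visits root last, so walk postorder right-to-left;
each value is the root of the current inorder slice — split it at that
value, recurse on the right subtree first, then the left.
Recursive splits:
  root=26; inorder splits into left=[2, 9, 13, 14, 25], right=[28]
  root=28; inorder splits into left=[], right=[]
  root=14; inorder splits into left=[2, 9, 13], right=[25]
  root=25; inorder splits into left=[], right=[]
  root=2; inorder splits into left=[], right=[9, 13]
  root=9; inorder splits into left=[], right=[13]
  root=13; inorder splits into left=[], right=[]
Reconstructed level-order: [26, 14, 28, 2, 25, 9, 13]


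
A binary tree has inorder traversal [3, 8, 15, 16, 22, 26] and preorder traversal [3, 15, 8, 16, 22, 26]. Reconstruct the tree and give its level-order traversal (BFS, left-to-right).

Inorder:  [3, 8, 15, 16, 22, 26]
Preorder: [3, 15, 8, 16, 22, 26]
Algorithm: preorder visits root first, so consume preorder in order;
for each root, split the current inorder slice at that value into
left-subtree inorder and right-subtree inorder, then recurse.
Recursive splits:
  root=3; inorder splits into left=[], right=[8, 15, 16, 22, 26]
  root=15; inorder splits into left=[8], right=[16, 22, 26]
  root=8; inorder splits into left=[], right=[]
  root=16; inorder splits into left=[], right=[22, 26]
  root=22; inorder splits into left=[], right=[26]
  root=26; inorder splits into left=[], right=[]
Reconstructed level-order: [3, 15, 8, 16, 22, 26]


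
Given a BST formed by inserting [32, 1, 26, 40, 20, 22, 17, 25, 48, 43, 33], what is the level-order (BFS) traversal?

Tree insertion order: [32, 1, 26, 40, 20, 22, 17, 25, 48, 43, 33]
Tree (level-order array): [32, 1, 40, None, 26, 33, 48, 20, None, None, None, 43, None, 17, 22, None, None, None, None, None, 25]
BFS from the root, enqueuing left then right child of each popped node:
  queue [32] -> pop 32, enqueue [1, 40], visited so far: [32]
  queue [1, 40] -> pop 1, enqueue [26], visited so far: [32, 1]
  queue [40, 26] -> pop 40, enqueue [33, 48], visited so far: [32, 1, 40]
  queue [26, 33, 48] -> pop 26, enqueue [20], visited so far: [32, 1, 40, 26]
  queue [33, 48, 20] -> pop 33, enqueue [none], visited so far: [32, 1, 40, 26, 33]
  queue [48, 20] -> pop 48, enqueue [43], visited so far: [32, 1, 40, 26, 33, 48]
  queue [20, 43] -> pop 20, enqueue [17, 22], visited so far: [32, 1, 40, 26, 33, 48, 20]
  queue [43, 17, 22] -> pop 43, enqueue [none], visited so far: [32, 1, 40, 26, 33, 48, 20, 43]
  queue [17, 22] -> pop 17, enqueue [none], visited so far: [32, 1, 40, 26, 33, 48, 20, 43, 17]
  queue [22] -> pop 22, enqueue [25], visited so far: [32, 1, 40, 26, 33, 48, 20, 43, 17, 22]
  queue [25] -> pop 25, enqueue [none], visited so far: [32, 1, 40, 26, 33, 48, 20, 43, 17, 22, 25]
Result: [32, 1, 40, 26, 33, 48, 20, 43, 17, 22, 25]


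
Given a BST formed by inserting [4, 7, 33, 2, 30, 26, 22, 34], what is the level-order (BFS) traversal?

Tree insertion order: [4, 7, 33, 2, 30, 26, 22, 34]
Tree (level-order array): [4, 2, 7, None, None, None, 33, 30, 34, 26, None, None, None, 22]
BFS from the root, enqueuing left then right child of each popped node:
  queue [4] -> pop 4, enqueue [2, 7], visited so far: [4]
  queue [2, 7] -> pop 2, enqueue [none], visited so far: [4, 2]
  queue [7] -> pop 7, enqueue [33], visited so far: [4, 2, 7]
  queue [33] -> pop 33, enqueue [30, 34], visited so far: [4, 2, 7, 33]
  queue [30, 34] -> pop 30, enqueue [26], visited so far: [4, 2, 7, 33, 30]
  queue [34, 26] -> pop 34, enqueue [none], visited so far: [4, 2, 7, 33, 30, 34]
  queue [26] -> pop 26, enqueue [22], visited so far: [4, 2, 7, 33, 30, 34, 26]
  queue [22] -> pop 22, enqueue [none], visited so far: [4, 2, 7, 33, 30, 34, 26, 22]
Result: [4, 2, 7, 33, 30, 34, 26, 22]


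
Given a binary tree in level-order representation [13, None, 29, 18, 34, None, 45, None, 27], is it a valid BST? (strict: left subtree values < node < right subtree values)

Level-order array: [13, None, 29, 18, 34, None, 45, None, 27]
Validate using subtree bounds (lo, hi): at each node, require lo < value < hi,
then recurse left with hi=value and right with lo=value.
Preorder trace (stopping at first violation):
  at node 13 with bounds (-inf, +inf): OK
  at node 29 with bounds (13, +inf): OK
  at node 18 with bounds (13, 29): OK
  at node 45 with bounds (18, 29): VIOLATION
Node 45 violates its bound: not (18 < 45 < 29).
Result: Not a valid BST


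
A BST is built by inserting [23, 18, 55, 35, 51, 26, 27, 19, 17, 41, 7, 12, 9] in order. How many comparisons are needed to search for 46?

Search path for 46: 23 -> 55 -> 35 -> 51 -> 41
Found: False
Comparisons: 5


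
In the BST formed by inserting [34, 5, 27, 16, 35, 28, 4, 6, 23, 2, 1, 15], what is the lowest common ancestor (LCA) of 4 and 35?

Tree insertion order: [34, 5, 27, 16, 35, 28, 4, 6, 23, 2, 1, 15]
Tree (level-order array): [34, 5, 35, 4, 27, None, None, 2, None, 16, 28, 1, None, 6, 23, None, None, None, None, None, 15]
In a BST, the LCA of p=4, q=35 is the first node v on the
root-to-leaf path with p <= v <= q (go left if both < v, right if both > v).
Walk from root:
  at 34: 4 <= 34 <= 35, this is the LCA
LCA = 34


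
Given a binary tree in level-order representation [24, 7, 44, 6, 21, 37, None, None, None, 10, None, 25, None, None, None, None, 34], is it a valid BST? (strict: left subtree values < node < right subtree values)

Level-order array: [24, 7, 44, 6, 21, 37, None, None, None, 10, None, 25, None, None, None, None, 34]
Validate using subtree bounds (lo, hi): at each node, require lo < value < hi,
then recurse left with hi=value and right with lo=value.
Preorder trace (stopping at first violation):
  at node 24 with bounds (-inf, +inf): OK
  at node 7 with bounds (-inf, 24): OK
  at node 6 with bounds (-inf, 7): OK
  at node 21 with bounds (7, 24): OK
  at node 10 with bounds (7, 21): OK
  at node 44 with bounds (24, +inf): OK
  at node 37 with bounds (24, 44): OK
  at node 25 with bounds (24, 37): OK
  at node 34 with bounds (25, 37): OK
No violation found at any node.
Result: Valid BST


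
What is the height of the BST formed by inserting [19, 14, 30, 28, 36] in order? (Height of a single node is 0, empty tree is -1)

Insertion order: [19, 14, 30, 28, 36]
Tree (level-order array): [19, 14, 30, None, None, 28, 36]
Compute height bottom-up (empty subtree = -1):
  height(14) = 1 + max(-1, -1) = 0
  height(28) = 1 + max(-1, -1) = 0
  height(36) = 1 + max(-1, -1) = 0
  height(30) = 1 + max(0, 0) = 1
  height(19) = 1 + max(0, 1) = 2
Height = 2


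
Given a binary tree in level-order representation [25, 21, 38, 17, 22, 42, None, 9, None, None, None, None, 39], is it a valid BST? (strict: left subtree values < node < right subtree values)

Level-order array: [25, 21, 38, 17, 22, 42, None, 9, None, None, None, None, 39]
Validate using subtree bounds (lo, hi): at each node, require lo < value < hi,
then recurse left with hi=value and right with lo=value.
Preorder trace (stopping at first violation):
  at node 25 with bounds (-inf, +inf): OK
  at node 21 with bounds (-inf, 25): OK
  at node 17 with bounds (-inf, 21): OK
  at node 9 with bounds (-inf, 17): OK
  at node 22 with bounds (21, 25): OK
  at node 38 with bounds (25, +inf): OK
  at node 42 with bounds (25, 38): VIOLATION
Node 42 violates its bound: not (25 < 42 < 38).
Result: Not a valid BST


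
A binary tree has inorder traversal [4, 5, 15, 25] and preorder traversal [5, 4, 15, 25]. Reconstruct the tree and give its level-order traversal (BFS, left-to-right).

Inorder:  [4, 5, 15, 25]
Preorder: [5, 4, 15, 25]
Algorithm: preorder visits root first, so consume preorder in order;
for each root, split the current inorder slice at that value into
left-subtree inorder and right-subtree inorder, then recurse.
Recursive splits:
  root=5; inorder splits into left=[4], right=[15, 25]
  root=4; inorder splits into left=[], right=[]
  root=15; inorder splits into left=[], right=[25]
  root=25; inorder splits into left=[], right=[]
Reconstructed level-order: [5, 4, 15, 25]


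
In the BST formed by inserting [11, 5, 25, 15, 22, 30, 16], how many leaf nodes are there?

Tree built from: [11, 5, 25, 15, 22, 30, 16]
Tree (level-order array): [11, 5, 25, None, None, 15, 30, None, 22, None, None, 16]
Rule: A leaf has 0 children.
Per-node child counts:
  node 11: 2 child(ren)
  node 5: 0 child(ren)
  node 25: 2 child(ren)
  node 15: 1 child(ren)
  node 22: 1 child(ren)
  node 16: 0 child(ren)
  node 30: 0 child(ren)
Matching nodes: [5, 16, 30]
Count of leaf nodes: 3


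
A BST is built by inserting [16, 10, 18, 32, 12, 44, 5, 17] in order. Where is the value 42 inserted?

Starting tree (level order): [16, 10, 18, 5, 12, 17, 32, None, None, None, None, None, None, None, 44]
Insertion path: 16 -> 18 -> 32 -> 44
Result: insert 42 as left child of 44
Final tree (level order): [16, 10, 18, 5, 12, 17, 32, None, None, None, None, None, None, None, 44, 42]


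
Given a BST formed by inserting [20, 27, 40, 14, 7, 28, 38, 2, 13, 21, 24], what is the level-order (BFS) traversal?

Tree insertion order: [20, 27, 40, 14, 7, 28, 38, 2, 13, 21, 24]
Tree (level-order array): [20, 14, 27, 7, None, 21, 40, 2, 13, None, 24, 28, None, None, None, None, None, None, None, None, 38]
BFS from the root, enqueuing left then right child of each popped node:
  queue [20] -> pop 20, enqueue [14, 27], visited so far: [20]
  queue [14, 27] -> pop 14, enqueue [7], visited so far: [20, 14]
  queue [27, 7] -> pop 27, enqueue [21, 40], visited so far: [20, 14, 27]
  queue [7, 21, 40] -> pop 7, enqueue [2, 13], visited so far: [20, 14, 27, 7]
  queue [21, 40, 2, 13] -> pop 21, enqueue [24], visited so far: [20, 14, 27, 7, 21]
  queue [40, 2, 13, 24] -> pop 40, enqueue [28], visited so far: [20, 14, 27, 7, 21, 40]
  queue [2, 13, 24, 28] -> pop 2, enqueue [none], visited so far: [20, 14, 27, 7, 21, 40, 2]
  queue [13, 24, 28] -> pop 13, enqueue [none], visited so far: [20, 14, 27, 7, 21, 40, 2, 13]
  queue [24, 28] -> pop 24, enqueue [none], visited so far: [20, 14, 27, 7, 21, 40, 2, 13, 24]
  queue [28] -> pop 28, enqueue [38], visited so far: [20, 14, 27, 7, 21, 40, 2, 13, 24, 28]
  queue [38] -> pop 38, enqueue [none], visited so far: [20, 14, 27, 7, 21, 40, 2, 13, 24, 28, 38]
Result: [20, 14, 27, 7, 21, 40, 2, 13, 24, 28, 38]


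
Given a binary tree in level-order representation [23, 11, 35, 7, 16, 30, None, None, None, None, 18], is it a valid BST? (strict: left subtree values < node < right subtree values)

Level-order array: [23, 11, 35, 7, 16, 30, None, None, None, None, 18]
Validate using subtree bounds (lo, hi): at each node, require lo < value < hi,
then recurse left with hi=value and right with lo=value.
Preorder trace (stopping at first violation):
  at node 23 with bounds (-inf, +inf): OK
  at node 11 with bounds (-inf, 23): OK
  at node 7 with bounds (-inf, 11): OK
  at node 16 with bounds (11, 23): OK
  at node 18 with bounds (16, 23): OK
  at node 35 with bounds (23, +inf): OK
  at node 30 with bounds (23, 35): OK
No violation found at any node.
Result: Valid BST


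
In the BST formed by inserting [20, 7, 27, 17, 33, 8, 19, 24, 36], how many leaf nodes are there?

Tree built from: [20, 7, 27, 17, 33, 8, 19, 24, 36]
Tree (level-order array): [20, 7, 27, None, 17, 24, 33, 8, 19, None, None, None, 36]
Rule: A leaf has 0 children.
Per-node child counts:
  node 20: 2 child(ren)
  node 7: 1 child(ren)
  node 17: 2 child(ren)
  node 8: 0 child(ren)
  node 19: 0 child(ren)
  node 27: 2 child(ren)
  node 24: 0 child(ren)
  node 33: 1 child(ren)
  node 36: 0 child(ren)
Matching nodes: [8, 19, 24, 36]
Count of leaf nodes: 4


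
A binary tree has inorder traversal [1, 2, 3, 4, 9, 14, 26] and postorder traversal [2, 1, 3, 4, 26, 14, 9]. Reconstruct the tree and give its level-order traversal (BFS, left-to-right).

Inorder:   [1, 2, 3, 4, 9, 14, 26]
Postorder: [2, 1, 3, 4, 26, 14, 9]
Algorithm: postorder visits root last, so walk postorder right-to-left;
each value is the root of the current inorder slice — split it at that
value, recurse on the right subtree first, then the left.
Recursive splits:
  root=9; inorder splits into left=[1, 2, 3, 4], right=[14, 26]
  root=14; inorder splits into left=[], right=[26]
  root=26; inorder splits into left=[], right=[]
  root=4; inorder splits into left=[1, 2, 3], right=[]
  root=3; inorder splits into left=[1, 2], right=[]
  root=1; inorder splits into left=[], right=[2]
  root=2; inorder splits into left=[], right=[]
Reconstructed level-order: [9, 4, 14, 3, 26, 1, 2]


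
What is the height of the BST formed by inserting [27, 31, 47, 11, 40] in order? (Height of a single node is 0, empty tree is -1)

Insertion order: [27, 31, 47, 11, 40]
Tree (level-order array): [27, 11, 31, None, None, None, 47, 40]
Compute height bottom-up (empty subtree = -1):
  height(11) = 1 + max(-1, -1) = 0
  height(40) = 1 + max(-1, -1) = 0
  height(47) = 1 + max(0, -1) = 1
  height(31) = 1 + max(-1, 1) = 2
  height(27) = 1 + max(0, 2) = 3
Height = 3


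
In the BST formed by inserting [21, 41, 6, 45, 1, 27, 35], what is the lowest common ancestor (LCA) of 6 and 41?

Tree insertion order: [21, 41, 6, 45, 1, 27, 35]
Tree (level-order array): [21, 6, 41, 1, None, 27, 45, None, None, None, 35]
In a BST, the LCA of p=6, q=41 is the first node v on the
root-to-leaf path with p <= v <= q (go left if both < v, right if both > v).
Walk from root:
  at 21: 6 <= 21 <= 41, this is the LCA
LCA = 21


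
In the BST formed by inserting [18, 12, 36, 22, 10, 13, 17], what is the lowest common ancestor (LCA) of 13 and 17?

Tree insertion order: [18, 12, 36, 22, 10, 13, 17]
Tree (level-order array): [18, 12, 36, 10, 13, 22, None, None, None, None, 17]
In a BST, the LCA of p=13, q=17 is the first node v on the
root-to-leaf path with p <= v <= q (go left if both < v, right if both > v).
Walk from root:
  at 18: both 13 and 17 < 18, go left
  at 12: both 13 and 17 > 12, go right
  at 13: 13 <= 13 <= 17, this is the LCA
LCA = 13


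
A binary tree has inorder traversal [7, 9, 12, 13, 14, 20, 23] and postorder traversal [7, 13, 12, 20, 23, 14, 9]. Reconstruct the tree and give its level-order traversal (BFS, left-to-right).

Inorder:   [7, 9, 12, 13, 14, 20, 23]
Postorder: [7, 13, 12, 20, 23, 14, 9]
Algorithm: postorder visits root last, so walk postorder right-to-left;
each value is the root of the current inorder slice — split it at that
value, recurse on the right subtree first, then the left.
Recursive splits:
  root=9; inorder splits into left=[7], right=[12, 13, 14, 20, 23]
  root=14; inorder splits into left=[12, 13], right=[20, 23]
  root=23; inorder splits into left=[20], right=[]
  root=20; inorder splits into left=[], right=[]
  root=12; inorder splits into left=[], right=[13]
  root=13; inorder splits into left=[], right=[]
  root=7; inorder splits into left=[], right=[]
Reconstructed level-order: [9, 7, 14, 12, 23, 13, 20]


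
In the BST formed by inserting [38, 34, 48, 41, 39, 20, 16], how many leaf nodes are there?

Tree built from: [38, 34, 48, 41, 39, 20, 16]
Tree (level-order array): [38, 34, 48, 20, None, 41, None, 16, None, 39]
Rule: A leaf has 0 children.
Per-node child counts:
  node 38: 2 child(ren)
  node 34: 1 child(ren)
  node 20: 1 child(ren)
  node 16: 0 child(ren)
  node 48: 1 child(ren)
  node 41: 1 child(ren)
  node 39: 0 child(ren)
Matching nodes: [16, 39]
Count of leaf nodes: 2


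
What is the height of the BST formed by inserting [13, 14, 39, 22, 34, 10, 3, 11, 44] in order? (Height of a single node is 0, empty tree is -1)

Insertion order: [13, 14, 39, 22, 34, 10, 3, 11, 44]
Tree (level-order array): [13, 10, 14, 3, 11, None, 39, None, None, None, None, 22, 44, None, 34]
Compute height bottom-up (empty subtree = -1):
  height(3) = 1 + max(-1, -1) = 0
  height(11) = 1 + max(-1, -1) = 0
  height(10) = 1 + max(0, 0) = 1
  height(34) = 1 + max(-1, -1) = 0
  height(22) = 1 + max(-1, 0) = 1
  height(44) = 1 + max(-1, -1) = 0
  height(39) = 1 + max(1, 0) = 2
  height(14) = 1 + max(-1, 2) = 3
  height(13) = 1 + max(1, 3) = 4
Height = 4


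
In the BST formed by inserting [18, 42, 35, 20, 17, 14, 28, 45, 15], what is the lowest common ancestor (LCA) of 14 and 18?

Tree insertion order: [18, 42, 35, 20, 17, 14, 28, 45, 15]
Tree (level-order array): [18, 17, 42, 14, None, 35, 45, None, 15, 20, None, None, None, None, None, None, 28]
In a BST, the LCA of p=14, q=18 is the first node v on the
root-to-leaf path with p <= v <= q (go left if both < v, right if both > v).
Walk from root:
  at 18: 14 <= 18 <= 18, this is the LCA
LCA = 18


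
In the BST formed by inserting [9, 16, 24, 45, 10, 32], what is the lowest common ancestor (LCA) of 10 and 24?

Tree insertion order: [9, 16, 24, 45, 10, 32]
Tree (level-order array): [9, None, 16, 10, 24, None, None, None, 45, 32]
In a BST, the LCA of p=10, q=24 is the first node v on the
root-to-leaf path with p <= v <= q (go left if both < v, right if both > v).
Walk from root:
  at 9: both 10 and 24 > 9, go right
  at 16: 10 <= 16 <= 24, this is the LCA
LCA = 16


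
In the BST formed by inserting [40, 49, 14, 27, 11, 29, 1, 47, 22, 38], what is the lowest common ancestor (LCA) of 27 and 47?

Tree insertion order: [40, 49, 14, 27, 11, 29, 1, 47, 22, 38]
Tree (level-order array): [40, 14, 49, 11, 27, 47, None, 1, None, 22, 29, None, None, None, None, None, None, None, 38]
In a BST, the LCA of p=27, q=47 is the first node v on the
root-to-leaf path with p <= v <= q (go left if both < v, right if both > v).
Walk from root:
  at 40: 27 <= 40 <= 47, this is the LCA
LCA = 40


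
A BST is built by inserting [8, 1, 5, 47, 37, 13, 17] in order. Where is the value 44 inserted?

Starting tree (level order): [8, 1, 47, None, 5, 37, None, None, None, 13, None, None, 17]
Insertion path: 8 -> 47 -> 37
Result: insert 44 as right child of 37
Final tree (level order): [8, 1, 47, None, 5, 37, None, None, None, 13, 44, None, 17]


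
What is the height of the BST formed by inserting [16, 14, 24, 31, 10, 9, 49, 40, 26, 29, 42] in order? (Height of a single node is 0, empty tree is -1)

Insertion order: [16, 14, 24, 31, 10, 9, 49, 40, 26, 29, 42]
Tree (level-order array): [16, 14, 24, 10, None, None, 31, 9, None, 26, 49, None, None, None, 29, 40, None, None, None, None, 42]
Compute height bottom-up (empty subtree = -1):
  height(9) = 1 + max(-1, -1) = 0
  height(10) = 1 + max(0, -1) = 1
  height(14) = 1 + max(1, -1) = 2
  height(29) = 1 + max(-1, -1) = 0
  height(26) = 1 + max(-1, 0) = 1
  height(42) = 1 + max(-1, -1) = 0
  height(40) = 1 + max(-1, 0) = 1
  height(49) = 1 + max(1, -1) = 2
  height(31) = 1 + max(1, 2) = 3
  height(24) = 1 + max(-1, 3) = 4
  height(16) = 1 + max(2, 4) = 5
Height = 5


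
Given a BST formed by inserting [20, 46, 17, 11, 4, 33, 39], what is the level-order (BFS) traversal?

Tree insertion order: [20, 46, 17, 11, 4, 33, 39]
Tree (level-order array): [20, 17, 46, 11, None, 33, None, 4, None, None, 39]
BFS from the root, enqueuing left then right child of each popped node:
  queue [20] -> pop 20, enqueue [17, 46], visited so far: [20]
  queue [17, 46] -> pop 17, enqueue [11], visited so far: [20, 17]
  queue [46, 11] -> pop 46, enqueue [33], visited so far: [20, 17, 46]
  queue [11, 33] -> pop 11, enqueue [4], visited so far: [20, 17, 46, 11]
  queue [33, 4] -> pop 33, enqueue [39], visited so far: [20, 17, 46, 11, 33]
  queue [4, 39] -> pop 4, enqueue [none], visited so far: [20, 17, 46, 11, 33, 4]
  queue [39] -> pop 39, enqueue [none], visited so far: [20, 17, 46, 11, 33, 4, 39]
Result: [20, 17, 46, 11, 33, 4, 39]


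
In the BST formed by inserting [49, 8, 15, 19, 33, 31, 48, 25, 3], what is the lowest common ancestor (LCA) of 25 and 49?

Tree insertion order: [49, 8, 15, 19, 33, 31, 48, 25, 3]
Tree (level-order array): [49, 8, None, 3, 15, None, None, None, 19, None, 33, 31, 48, 25]
In a BST, the LCA of p=25, q=49 is the first node v on the
root-to-leaf path with p <= v <= q (go left if both < v, right if both > v).
Walk from root:
  at 49: 25 <= 49 <= 49, this is the LCA
LCA = 49


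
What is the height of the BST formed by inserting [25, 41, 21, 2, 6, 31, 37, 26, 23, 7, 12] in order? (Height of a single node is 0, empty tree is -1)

Insertion order: [25, 41, 21, 2, 6, 31, 37, 26, 23, 7, 12]
Tree (level-order array): [25, 21, 41, 2, 23, 31, None, None, 6, None, None, 26, 37, None, 7, None, None, None, None, None, 12]
Compute height bottom-up (empty subtree = -1):
  height(12) = 1 + max(-1, -1) = 0
  height(7) = 1 + max(-1, 0) = 1
  height(6) = 1 + max(-1, 1) = 2
  height(2) = 1 + max(-1, 2) = 3
  height(23) = 1 + max(-1, -1) = 0
  height(21) = 1 + max(3, 0) = 4
  height(26) = 1 + max(-1, -1) = 0
  height(37) = 1 + max(-1, -1) = 0
  height(31) = 1 + max(0, 0) = 1
  height(41) = 1 + max(1, -1) = 2
  height(25) = 1 + max(4, 2) = 5
Height = 5


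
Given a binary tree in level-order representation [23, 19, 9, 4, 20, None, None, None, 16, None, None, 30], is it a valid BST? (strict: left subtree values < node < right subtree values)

Level-order array: [23, 19, 9, 4, 20, None, None, None, 16, None, None, 30]
Validate using subtree bounds (lo, hi): at each node, require lo < value < hi,
then recurse left with hi=value and right with lo=value.
Preorder trace (stopping at first violation):
  at node 23 with bounds (-inf, +inf): OK
  at node 19 with bounds (-inf, 23): OK
  at node 4 with bounds (-inf, 19): OK
  at node 16 with bounds (4, 19): OK
  at node 30 with bounds (4, 16): VIOLATION
Node 30 violates its bound: not (4 < 30 < 16).
Result: Not a valid BST


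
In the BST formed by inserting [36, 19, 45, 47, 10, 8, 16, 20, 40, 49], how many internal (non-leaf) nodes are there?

Tree built from: [36, 19, 45, 47, 10, 8, 16, 20, 40, 49]
Tree (level-order array): [36, 19, 45, 10, 20, 40, 47, 8, 16, None, None, None, None, None, 49]
Rule: An internal node has at least one child.
Per-node child counts:
  node 36: 2 child(ren)
  node 19: 2 child(ren)
  node 10: 2 child(ren)
  node 8: 0 child(ren)
  node 16: 0 child(ren)
  node 20: 0 child(ren)
  node 45: 2 child(ren)
  node 40: 0 child(ren)
  node 47: 1 child(ren)
  node 49: 0 child(ren)
Matching nodes: [36, 19, 10, 45, 47]
Count of internal (non-leaf) nodes: 5


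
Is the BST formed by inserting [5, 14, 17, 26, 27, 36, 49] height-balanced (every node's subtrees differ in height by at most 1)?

Tree (level-order array): [5, None, 14, None, 17, None, 26, None, 27, None, 36, None, 49]
Definition: a tree is height-balanced if, at every node, |h(left) - h(right)| <= 1 (empty subtree has height -1).
Bottom-up per-node check:
  node 49: h_left=-1, h_right=-1, diff=0 [OK], height=0
  node 36: h_left=-1, h_right=0, diff=1 [OK], height=1
  node 27: h_left=-1, h_right=1, diff=2 [FAIL (|-1-1|=2 > 1)], height=2
  node 26: h_left=-1, h_right=2, diff=3 [FAIL (|-1-2|=3 > 1)], height=3
  node 17: h_left=-1, h_right=3, diff=4 [FAIL (|-1-3|=4 > 1)], height=4
  node 14: h_left=-1, h_right=4, diff=5 [FAIL (|-1-4|=5 > 1)], height=5
  node 5: h_left=-1, h_right=5, diff=6 [FAIL (|-1-5|=6 > 1)], height=6
Node 27 violates the condition: |-1 - 1| = 2 > 1.
Result: Not balanced


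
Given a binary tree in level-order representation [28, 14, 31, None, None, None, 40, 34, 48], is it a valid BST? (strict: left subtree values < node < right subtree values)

Level-order array: [28, 14, 31, None, None, None, 40, 34, 48]
Validate using subtree bounds (lo, hi): at each node, require lo < value < hi,
then recurse left with hi=value and right with lo=value.
Preorder trace (stopping at first violation):
  at node 28 with bounds (-inf, +inf): OK
  at node 14 with bounds (-inf, 28): OK
  at node 31 with bounds (28, +inf): OK
  at node 40 with bounds (31, +inf): OK
  at node 34 with bounds (31, 40): OK
  at node 48 with bounds (40, +inf): OK
No violation found at any node.
Result: Valid BST


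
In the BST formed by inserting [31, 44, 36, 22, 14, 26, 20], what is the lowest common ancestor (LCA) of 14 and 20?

Tree insertion order: [31, 44, 36, 22, 14, 26, 20]
Tree (level-order array): [31, 22, 44, 14, 26, 36, None, None, 20]
In a BST, the LCA of p=14, q=20 is the first node v on the
root-to-leaf path with p <= v <= q (go left if both < v, right if both > v).
Walk from root:
  at 31: both 14 and 20 < 31, go left
  at 22: both 14 and 20 < 22, go left
  at 14: 14 <= 14 <= 20, this is the LCA
LCA = 14


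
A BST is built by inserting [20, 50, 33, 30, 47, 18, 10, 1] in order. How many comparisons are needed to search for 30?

Search path for 30: 20 -> 50 -> 33 -> 30
Found: True
Comparisons: 4


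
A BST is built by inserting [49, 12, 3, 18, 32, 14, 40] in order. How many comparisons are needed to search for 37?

Search path for 37: 49 -> 12 -> 18 -> 32 -> 40
Found: False
Comparisons: 5


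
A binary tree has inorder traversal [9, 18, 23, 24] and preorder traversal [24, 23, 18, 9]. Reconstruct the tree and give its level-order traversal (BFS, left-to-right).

Inorder:  [9, 18, 23, 24]
Preorder: [24, 23, 18, 9]
Algorithm: preorder visits root first, so consume preorder in order;
for each root, split the current inorder slice at that value into
left-subtree inorder and right-subtree inorder, then recurse.
Recursive splits:
  root=24; inorder splits into left=[9, 18, 23], right=[]
  root=23; inorder splits into left=[9, 18], right=[]
  root=18; inorder splits into left=[9], right=[]
  root=9; inorder splits into left=[], right=[]
Reconstructed level-order: [24, 23, 18, 9]


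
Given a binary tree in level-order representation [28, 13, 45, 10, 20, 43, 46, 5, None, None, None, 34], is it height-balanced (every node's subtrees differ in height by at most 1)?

Tree (level-order array): [28, 13, 45, 10, 20, 43, 46, 5, None, None, None, 34]
Definition: a tree is height-balanced if, at every node, |h(left) - h(right)| <= 1 (empty subtree has height -1).
Bottom-up per-node check:
  node 5: h_left=-1, h_right=-1, diff=0 [OK], height=0
  node 10: h_left=0, h_right=-1, diff=1 [OK], height=1
  node 20: h_left=-1, h_right=-1, diff=0 [OK], height=0
  node 13: h_left=1, h_right=0, diff=1 [OK], height=2
  node 34: h_left=-1, h_right=-1, diff=0 [OK], height=0
  node 43: h_left=0, h_right=-1, diff=1 [OK], height=1
  node 46: h_left=-1, h_right=-1, diff=0 [OK], height=0
  node 45: h_left=1, h_right=0, diff=1 [OK], height=2
  node 28: h_left=2, h_right=2, diff=0 [OK], height=3
All nodes satisfy the balance condition.
Result: Balanced


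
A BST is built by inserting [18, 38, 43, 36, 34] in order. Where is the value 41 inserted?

Starting tree (level order): [18, None, 38, 36, 43, 34]
Insertion path: 18 -> 38 -> 43
Result: insert 41 as left child of 43
Final tree (level order): [18, None, 38, 36, 43, 34, None, 41]


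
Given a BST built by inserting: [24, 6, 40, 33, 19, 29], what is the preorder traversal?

Tree insertion order: [24, 6, 40, 33, 19, 29]
Tree (level-order array): [24, 6, 40, None, 19, 33, None, None, None, 29]
Preorder traversal: [24, 6, 19, 40, 33, 29]


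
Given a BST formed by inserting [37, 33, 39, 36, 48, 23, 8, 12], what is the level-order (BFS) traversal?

Tree insertion order: [37, 33, 39, 36, 48, 23, 8, 12]
Tree (level-order array): [37, 33, 39, 23, 36, None, 48, 8, None, None, None, None, None, None, 12]
BFS from the root, enqueuing left then right child of each popped node:
  queue [37] -> pop 37, enqueue [33, 39], visited so far: [37]
  queue [33, 39] -> pop 33, enqueue [23, 36], visited so far: [37, 33]
  queue [39, 23, 36] -> pop 39, enqueue [48], visited so far: [37, 33, 39]
  queue [23, 36, 48] -> pop 23, enqueue [8], visited so far: [37, 33, 39, 23]
  queue [36, 48, 8] -> pop 36, enqueue [none], visited so far: [37, 33, 39, 23, 36]
  queue [48, 8] -> pop 48, enqueue [none], visited so far: [37, 33, 39, 23, 36, 48]
  queue [8] -> pop 8, enqueue [12], visited so far: [37, 33, 39, 23, 36, 48, 8]
  queue [12] -> pop 12, enqueue [none], visited so far: [37, 33, 39, 23, 36, 48, 8, 12]
Result: [37, 33, 39, 23, 36, 48, 8, 12]


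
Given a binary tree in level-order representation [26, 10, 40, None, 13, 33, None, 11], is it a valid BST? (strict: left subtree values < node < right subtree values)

Level-order array: [26, 10, 40, None, 13, 33, None, 11]
Validate using subtree bounds (lo, hi): at each node, require lo < value < hi,
then recurse left with hi=value and right with lo=value.
Preorder trace (stopping at first violation):
  at node 26 with bounds (-inf, +inf): OK
  at node 10 with bounds (-inf, 26): OK
  at node 13 with bounds (10, 26): OK
  at node 11 with bounds (10, 13): OK
  at node 40 with bounds (26, +inf): OK
  at node 33 with bounds (26, 40): OK
No violation found at any node.
Result: Valid BST


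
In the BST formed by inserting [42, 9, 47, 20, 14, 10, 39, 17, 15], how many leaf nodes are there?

Tree built from: [42, 9, 47, 20, 14, 10, 39, 17, 15]
Tree (level-order array): [42, 9, 47, None, 20, None, None, 14, 39, 10, 17, None, None, None, None, 15]
Rule: A leaf has 0 children.
Per-node child counts:
  node 42: 2 child(ren)
  node 9: 1 child(ren)
  node 20: 2 child(ren)
  node 14: 2 child(ren)
  node 10: 0 child(ren)
  node 17: 1 child(ren)
  node 15: 0 child(ren)
  node 39: 0 child(ren)
  node 47: 0 child(ren)
Matching nodes: [10, 15, 39, 47]
Count of leaf nodes: 4


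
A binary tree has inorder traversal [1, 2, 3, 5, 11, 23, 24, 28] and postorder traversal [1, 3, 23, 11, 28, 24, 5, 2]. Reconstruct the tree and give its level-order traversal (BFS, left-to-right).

Inorder:   [1, 2, 3, 5, 11, 23, 24, 28]
Postorder: [1, 3, 23, 11, 28, 24, 5, 2]
Algorithm: postorder visits root last, so walk postorder right-to-left;
each value is the root of the current inorder slice — split it at that
value, recurse on the right subtree first, then the left.
Recursive splits:
  root=2; inorder splits into left=[1], right=[3, 5, 11, 23, 24, 28]
  root=5; inorder splits into left=[3], right=[11, 23, 24, 28]
  root=24; inorder splits into left=[11, 23], right=[28]
  root=28; inorder splits into left=[], right=[]
  root=11; inorder splits into left=[], right=[23]
  root=23; inorder splits into left=[], right=[]
  root=3; inorder splits into left=[], right=[]
  root=1; inorder splits into left=[], right=[]
Reconstructed level-order: [2, 1, 5, 3, 24, 11, 28, 23]


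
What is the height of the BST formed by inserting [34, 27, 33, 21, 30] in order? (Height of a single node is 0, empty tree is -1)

Insertion order: [34, 27, 33, 21, 30]
Tree (level-order array): [34, 27, None, 21, 33, None, None, 30]
Compute height bottom-up (empty subtree = -1):
  height(21) = 1 + max(-1, -1) = 0
  height(30) = 1 + max(-1, -1) = 0
  height(33) = 1 + max(0, -1) = 1
  height(27) = 1 + max(0, 1) = 2
  height(34) = 1 + max(2, -1) = 3
Height = 3


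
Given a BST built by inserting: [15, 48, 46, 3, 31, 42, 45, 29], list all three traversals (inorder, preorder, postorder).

Tree insertion order: [15, 48, 46, 3, 31, 42, 45, 29]
Tree (level-order array): [15, 3, 48, None, None, 46, None, 31, None, 29, 42, None, None, None, 45]
Inorder (L, root, R): [3, 15, 29, 31, 42, 45, 46, 48]
Preorder (root, L, R): [15, 3, 48, 46, 31, 29, 42, 45]
Postorder (L, R, root): [3, 29, 45, 42, 31, 46, 48, 15]


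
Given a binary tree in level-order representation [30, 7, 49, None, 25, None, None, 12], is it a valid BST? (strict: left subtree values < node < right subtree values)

Level-order array: [30, 7, 49, None, 25, None, None, 12]
Validate using subtree bounds (lo, hi): at each node, require lo < value < hi,
then recurse left with hi=value and right with lo=value.
Preorder trace (stopping at first violation):
  at node 30 with bounds (-inf, +inf): OK
  at node 7 with bounds (-inf, 30): OK
  at node 25 with bounds (7, 30): OK
  at node 12 with bounds (7, 25): OK
  at node 49 with bounds (30, +inf): OK
No violation found at any node.
Result: Valid BST


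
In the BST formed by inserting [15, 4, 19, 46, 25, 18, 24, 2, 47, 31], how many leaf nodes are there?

Tree built from: [15, 4, 19, 46, 25, 18, 24, 2, 47, 31]
Tree (level-order array): [15, 4, 19, 2, None, 18, 46, None, None, None, None, 25, 47, 24, 31]
Rule: A leaf has 0 children.
Per-node child counts:
  node 15: 2 child(ren)
  node 4: 1 child(ren)
  node 2: 0 child(ren)
  node 19: 2 child(ren)
  node 18: 0 child(ren)
  node 46: 2 child(ren)
  node 25: 2 child(ren)
  node 24: 0 child(ren)
  node 31: 0 child(ren)
  node 47: 0 child(ren)
Matching nodes: [2, 18, 24, 31, 47]
Count of leaf nodes: 5


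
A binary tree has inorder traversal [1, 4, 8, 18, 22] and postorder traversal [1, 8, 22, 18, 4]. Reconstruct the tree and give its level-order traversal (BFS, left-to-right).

Inorder:   [1, 4, 8, 18, 22]
Postorder: [1, 8, 22, 18, 4]
Algorithm: postorder visits root last, so walk postorder right-to-left;
each value is the root of the current inorder slice — split it at that
value, recurse on the right subtree first, then the left.
Recursive splits:
  root=4; inorder splits into left=[1], right=[8, 18, 22]
  root=18; inorder splits into left=[8], right=[22]
  root=22; inorder splits into left=[], right=[]
  root=8; inorder splits into left=[], right=[]
  root=1; inorder splits into left=[], right=[]
Reconstructed level-order: [4, 1, 18, 8, 22]
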